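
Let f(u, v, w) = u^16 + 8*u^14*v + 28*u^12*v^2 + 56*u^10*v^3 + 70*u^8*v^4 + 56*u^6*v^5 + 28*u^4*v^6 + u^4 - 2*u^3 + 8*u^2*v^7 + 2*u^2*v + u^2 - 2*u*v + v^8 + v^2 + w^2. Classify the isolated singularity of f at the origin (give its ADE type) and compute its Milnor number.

Type A7, Milnor number mu = 7.

The Hessian of f at 0 has rank 2. Corank 1: A-series; mu = 7 gives A_7.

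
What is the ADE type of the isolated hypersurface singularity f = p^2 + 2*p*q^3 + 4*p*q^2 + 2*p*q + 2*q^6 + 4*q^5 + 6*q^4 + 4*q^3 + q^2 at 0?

A_5

The Hessian of f at 0 has rank 1. Corank 1: A-series; mu = 5 gives A_5.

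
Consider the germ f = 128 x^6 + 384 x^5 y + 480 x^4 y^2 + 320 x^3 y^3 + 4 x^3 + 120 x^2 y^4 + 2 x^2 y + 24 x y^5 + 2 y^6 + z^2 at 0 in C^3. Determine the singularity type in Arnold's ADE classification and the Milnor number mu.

Type D7, Milnor number mu = 7.

The Hessian of f at 0 has rank 1. Corank 2; j^3 = 2*x^2*(2*x + y) has shape L^2 M (L != M), so D-series; mu = 7 gives D_7.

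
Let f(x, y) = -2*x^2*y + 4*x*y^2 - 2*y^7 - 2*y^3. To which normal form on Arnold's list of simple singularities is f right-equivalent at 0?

D_8

The Hessian of f at 0 has rank 0. Corank 2; j^3 = -2*y*(x - y)^2 has shape L^2 M (L != M), so D-series; mu = 8 gives D_8.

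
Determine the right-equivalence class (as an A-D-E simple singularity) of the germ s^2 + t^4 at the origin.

A_3

The Hessian of f at 0 is [[2, 0], [0, 0]] with rank 1, so corank 1. A Groebner basis of the Jacobian ideal J(f) in C{s,t} is {t^3, s}; counting standard monomials gives mu = 3. Corank 1: A-series; mu = 3 gives A_3.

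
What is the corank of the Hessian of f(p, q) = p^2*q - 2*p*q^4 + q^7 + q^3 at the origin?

The Hessian at 0 is [[0, 0], [0, 0]] of rank 0; hence corank 2.

2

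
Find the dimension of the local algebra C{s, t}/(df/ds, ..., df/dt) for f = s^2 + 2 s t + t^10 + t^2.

The Hessian of f at 0 has rank 1. Corank 1: A-series; mu = 9 gives A_9.

9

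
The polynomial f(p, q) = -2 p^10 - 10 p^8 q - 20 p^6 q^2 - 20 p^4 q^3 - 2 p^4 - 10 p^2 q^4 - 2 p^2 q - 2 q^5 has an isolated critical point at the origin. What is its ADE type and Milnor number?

The Hessian of f at 0 has rank 0. Corank 2; j^3 = -2*p^2*q has shape L^2 M (L != M), so D-series; mu = 6 gives D_6.

Type D6, Milnor number mu = 6.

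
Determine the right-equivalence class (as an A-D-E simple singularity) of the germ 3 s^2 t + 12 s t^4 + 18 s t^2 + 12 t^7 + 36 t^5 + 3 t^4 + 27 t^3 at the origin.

D5

The Hessian of f at 0 is [[0, 0], [0, 0]] with rank 0, so corank 2. A Groebner basis of the Jacobian ideal J(f) in C{s,t} is {s^3 - 27*s^2/4 + 243*t^2/4, s^2/4 + t^3 - 9*t^2/4, s*t + 3*t^2}; counting standard monomials gives mu = 5. Corank 2; j^3 = 3*t*(s + 3*t)^2 has shape L^2 M (L != M), so D-series; mu = 5 gives D_5.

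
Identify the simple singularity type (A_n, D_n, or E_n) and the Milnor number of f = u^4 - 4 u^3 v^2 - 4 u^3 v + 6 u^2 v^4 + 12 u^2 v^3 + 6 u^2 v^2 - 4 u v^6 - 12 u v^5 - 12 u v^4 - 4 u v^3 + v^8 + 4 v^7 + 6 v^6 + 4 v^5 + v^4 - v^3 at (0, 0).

The Hessian of f at 0 has rank 0. Corank 2; j^3 = -v^3 is a perfect cube, so E-series; the 4-jet and mu = 6 give E_6.

Type E_{6}, Milnor number mu = 6.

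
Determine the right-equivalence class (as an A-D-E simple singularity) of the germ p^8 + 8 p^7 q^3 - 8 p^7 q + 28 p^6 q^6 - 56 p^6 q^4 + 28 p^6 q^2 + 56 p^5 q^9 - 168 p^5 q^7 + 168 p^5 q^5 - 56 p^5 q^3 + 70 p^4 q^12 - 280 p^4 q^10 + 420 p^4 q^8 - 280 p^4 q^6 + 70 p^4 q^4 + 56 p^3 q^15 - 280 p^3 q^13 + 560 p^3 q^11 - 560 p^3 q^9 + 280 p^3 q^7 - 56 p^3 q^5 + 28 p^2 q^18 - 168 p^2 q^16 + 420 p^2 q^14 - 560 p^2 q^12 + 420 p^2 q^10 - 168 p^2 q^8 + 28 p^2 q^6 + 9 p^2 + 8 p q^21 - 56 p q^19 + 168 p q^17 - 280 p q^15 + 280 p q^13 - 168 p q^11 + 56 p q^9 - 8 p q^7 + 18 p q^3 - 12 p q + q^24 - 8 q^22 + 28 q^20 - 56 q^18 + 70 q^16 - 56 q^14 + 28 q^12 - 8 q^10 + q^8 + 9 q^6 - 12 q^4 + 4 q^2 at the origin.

The Hessian of f at 0 is [[18, -12], [-12, 8]] with rank 1, so corank 1. A Groebner basis of the Jacobian ideal J(f) in C{p,q} is {p^3 - 4*p*q^2/3 - 16*p/27 + 32*q/81, p^2*q - 4*p*q^2/3 - 4*p/9 + 8*q/27, p + q^3 - 2*q/3}; counting standard monomials gives mu = 7. Corank 1: A-series; mu = 7 gives A_7.

A7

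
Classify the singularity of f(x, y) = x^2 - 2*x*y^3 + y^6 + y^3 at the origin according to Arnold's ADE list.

A2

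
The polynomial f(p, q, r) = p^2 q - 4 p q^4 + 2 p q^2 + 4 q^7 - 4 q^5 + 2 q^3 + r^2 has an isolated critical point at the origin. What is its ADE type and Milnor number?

Type D4, Milnor number mu = 4.

The Hessian of f at 0 is [[0, 0, 0], [0, 0, 0], [0, 0, 2]] with rank 1, so corank 2. A Groebner basis of the Jacobian ideal J(f) in C{p,q,r} is {q^3, p^2 + 2*q^2, p*q + q^2, r}; counting standard monomials gives mu = 4. Corank 2; j^3 = q*(p^2 + 2*p*q + 2*q^2) splits into three distinct lines over C (the quadratic factor has nonzero discriminant), so D_4.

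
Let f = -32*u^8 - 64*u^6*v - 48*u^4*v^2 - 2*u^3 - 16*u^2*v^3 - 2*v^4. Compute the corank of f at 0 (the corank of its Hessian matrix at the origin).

Hessian at 0 has rank 0.

2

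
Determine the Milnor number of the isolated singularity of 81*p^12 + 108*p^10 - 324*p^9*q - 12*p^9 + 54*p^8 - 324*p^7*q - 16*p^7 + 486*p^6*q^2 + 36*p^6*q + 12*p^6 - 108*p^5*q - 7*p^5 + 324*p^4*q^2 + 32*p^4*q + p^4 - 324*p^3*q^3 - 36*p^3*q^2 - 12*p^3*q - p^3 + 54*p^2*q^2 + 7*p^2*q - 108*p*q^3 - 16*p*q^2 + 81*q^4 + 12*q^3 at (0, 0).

5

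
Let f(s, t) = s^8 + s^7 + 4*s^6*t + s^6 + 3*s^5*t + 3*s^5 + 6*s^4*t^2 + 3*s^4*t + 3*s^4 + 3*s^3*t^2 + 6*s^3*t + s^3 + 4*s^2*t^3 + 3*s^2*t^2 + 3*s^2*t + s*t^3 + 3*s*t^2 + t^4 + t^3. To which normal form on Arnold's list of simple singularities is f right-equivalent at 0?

E_{7}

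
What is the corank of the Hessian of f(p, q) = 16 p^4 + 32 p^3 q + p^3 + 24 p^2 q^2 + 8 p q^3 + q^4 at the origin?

Hessian at 0 has rank 0.

2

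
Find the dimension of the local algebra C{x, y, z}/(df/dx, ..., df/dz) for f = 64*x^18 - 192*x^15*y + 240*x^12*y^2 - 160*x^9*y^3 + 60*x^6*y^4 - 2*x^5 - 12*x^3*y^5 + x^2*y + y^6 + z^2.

The Hessian of f at 0 is [[0, 0, 0], [0, 0, 0], [0, 0, 2]] with rank 1, so corank 2. A Groebner basis of the Jacobian ideal J(f) in C{x,y,z} is {x^2/6 + y^5, x^3, x*y, z}; counting standard monomials gives mu = 7. Corank 2; j^3 = x^2*y has shape L^2 M (L != M), so D-series; mu = 7 gives D_7.

7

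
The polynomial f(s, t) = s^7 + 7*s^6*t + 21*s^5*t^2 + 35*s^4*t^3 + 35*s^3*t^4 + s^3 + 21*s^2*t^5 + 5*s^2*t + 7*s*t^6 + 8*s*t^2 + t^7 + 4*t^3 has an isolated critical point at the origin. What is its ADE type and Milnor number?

Type D8, Milnor number mu = 8.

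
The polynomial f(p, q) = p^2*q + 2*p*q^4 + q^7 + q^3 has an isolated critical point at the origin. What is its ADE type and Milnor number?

The Hessian of f at 0 is [[0, 0], [0, 0]] with rank 0, so corank 2. A Groebner basis of the Jacobian ideal J(f) in C{p,q} is {q^3, p^2 + 3*q^2, p*q}; counting standard monomials gives mu = 4. Corank 2; j^3 = q*(p^2 + q^2) splits into three distinct lines over C (the quadratic factor has nonzero discriminant), so D_4.

Type D4, Milnor number mu = 4.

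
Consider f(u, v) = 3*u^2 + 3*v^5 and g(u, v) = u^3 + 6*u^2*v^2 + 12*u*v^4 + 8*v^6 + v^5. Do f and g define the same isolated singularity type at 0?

No.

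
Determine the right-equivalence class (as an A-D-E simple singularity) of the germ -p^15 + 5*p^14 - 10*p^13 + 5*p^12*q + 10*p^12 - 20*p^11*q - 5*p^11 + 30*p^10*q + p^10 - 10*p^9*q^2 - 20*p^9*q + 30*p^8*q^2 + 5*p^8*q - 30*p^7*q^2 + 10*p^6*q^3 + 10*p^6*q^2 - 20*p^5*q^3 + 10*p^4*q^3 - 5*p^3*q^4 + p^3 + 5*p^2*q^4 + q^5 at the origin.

E_{8}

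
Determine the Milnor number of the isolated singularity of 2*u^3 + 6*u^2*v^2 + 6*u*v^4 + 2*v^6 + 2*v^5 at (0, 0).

8

The Hessian of f at 0 has rank 0. Corank 2; j^3 = 2*u^3 is a perfect cube, so E-series; the 5-jet and mu = 8 give E_8.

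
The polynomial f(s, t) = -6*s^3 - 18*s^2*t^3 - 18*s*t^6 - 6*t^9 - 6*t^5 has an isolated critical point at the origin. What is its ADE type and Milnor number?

The Hessian of f at 0 has rank 0. Corank 2; j^3 = -6*s^3 is a perfect cube, so E-series; the 5-jet and mu = 8 give E_8.

Type E8, Milnor number mu = 8.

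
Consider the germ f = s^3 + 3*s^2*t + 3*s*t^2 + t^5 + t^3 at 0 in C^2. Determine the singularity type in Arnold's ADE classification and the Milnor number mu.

Type E_8, Milnor number mu = 8.

The Hessian of f at 0 has rank 0. Corank 2; j^3 = (s + t)^3 is a perfect cube, so E-series; the 5-jet and mu = 8 give E_8.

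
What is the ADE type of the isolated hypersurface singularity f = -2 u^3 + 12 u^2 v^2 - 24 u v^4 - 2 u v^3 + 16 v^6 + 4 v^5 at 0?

The Hessian of f at 0 has rank 0. Corank 2; j^3 = -2*u^3 is a perfect cube, so E-series; the 4-jet and mu = 7 give E_7.

E_{7}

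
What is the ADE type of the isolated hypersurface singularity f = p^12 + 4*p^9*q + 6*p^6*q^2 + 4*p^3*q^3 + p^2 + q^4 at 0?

The Hessian of f at 0 has rank 1. Corank 1: A-series; mu = 3 gives A_3.

A_3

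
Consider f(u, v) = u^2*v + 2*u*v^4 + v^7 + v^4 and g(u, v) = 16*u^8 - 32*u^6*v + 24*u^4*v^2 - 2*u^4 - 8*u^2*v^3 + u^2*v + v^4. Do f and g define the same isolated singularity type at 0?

Yes.

The Hessian of f at 0 has rank 0. Corank 2; j^3 = u^2*v has shape L^2 M (L != M), so D-series; mu = 5 gives D_5. The Hessian of g at 0 has rank 0. Corank 2; j^3 = u^2*v has shape L^2 M (L != M), so D-series; mu = 5 gives D_5. Both have type D_5, hence right-equivalent.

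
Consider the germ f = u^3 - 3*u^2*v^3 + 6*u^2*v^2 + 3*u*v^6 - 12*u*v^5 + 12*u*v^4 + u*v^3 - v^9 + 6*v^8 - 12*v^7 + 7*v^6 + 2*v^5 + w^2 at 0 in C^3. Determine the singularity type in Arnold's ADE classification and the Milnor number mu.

Type E_7, Milnor number mu = 7.

The Hessian of f at 0 has rank 1. Corank 2; j^3 = u^3 is a perfect cube, so E-series; the 4-jet and mu = 7 give E_7.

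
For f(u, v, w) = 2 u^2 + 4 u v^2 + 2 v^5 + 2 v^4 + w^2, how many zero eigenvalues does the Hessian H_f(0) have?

1

Hessian at 0 has rank 2.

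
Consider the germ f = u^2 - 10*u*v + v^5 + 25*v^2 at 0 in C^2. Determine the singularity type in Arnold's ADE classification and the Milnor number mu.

Type A_{4}, Milnor number mu = 4.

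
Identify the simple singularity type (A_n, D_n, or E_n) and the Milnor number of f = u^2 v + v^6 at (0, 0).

Type D_7, Milnor number mu = 7.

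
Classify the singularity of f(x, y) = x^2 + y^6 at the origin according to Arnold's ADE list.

A_{5}

The Hessian of f at 0 has rank 1. Corank 1: A-series; mu = 5 gives A_5.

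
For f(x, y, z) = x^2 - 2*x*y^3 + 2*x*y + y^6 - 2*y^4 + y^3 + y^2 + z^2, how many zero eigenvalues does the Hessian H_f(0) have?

1

Hessian at 0 has rank 2.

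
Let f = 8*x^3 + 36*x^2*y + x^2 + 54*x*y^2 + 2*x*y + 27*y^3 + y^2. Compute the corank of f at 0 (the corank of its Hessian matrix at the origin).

Hessian at 0 has rank 1.

1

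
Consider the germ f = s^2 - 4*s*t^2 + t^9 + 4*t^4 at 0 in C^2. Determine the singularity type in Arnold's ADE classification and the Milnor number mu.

Type A_{8}, Milnor number mu = 8.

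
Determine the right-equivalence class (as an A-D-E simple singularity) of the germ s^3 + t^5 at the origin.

The Hessian of f at 0 is [[0, 0], [0, 0]] with rank 0, so corank 2. A Groebner basis of the Jacobian ideal J(f) in C{s,t} is {t^4, s^2}; counting standard monomials gives mu = 8. Corank 2; j^3 = s^3 is a perfect cube, so E-series; the 5-jet and mu = 8 give E_8.

E8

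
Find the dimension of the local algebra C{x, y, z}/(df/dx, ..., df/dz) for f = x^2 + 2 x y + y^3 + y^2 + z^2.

2

The Hessian of f at 0 is [[2, 2, 0], [2, 2, 0], [0, 0, 2]] with rank 2, so corank 1. A Groebner basis of the Jacobian ideal J(f) in C{x,y,z} is {y^2, x + y, z}; counting standard monomials gives mu = 2. Corank 1: A-series; mu = 2 gives A_2.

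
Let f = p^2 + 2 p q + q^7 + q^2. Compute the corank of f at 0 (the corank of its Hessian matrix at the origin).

1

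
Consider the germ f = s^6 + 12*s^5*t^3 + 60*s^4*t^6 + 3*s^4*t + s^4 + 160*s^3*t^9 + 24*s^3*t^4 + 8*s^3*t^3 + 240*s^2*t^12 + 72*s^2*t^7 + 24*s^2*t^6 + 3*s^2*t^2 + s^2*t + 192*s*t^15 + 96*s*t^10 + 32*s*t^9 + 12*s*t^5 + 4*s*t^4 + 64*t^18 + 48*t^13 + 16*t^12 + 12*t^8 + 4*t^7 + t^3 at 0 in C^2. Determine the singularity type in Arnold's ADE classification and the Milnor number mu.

The Hessian of f at 0 has rank 0. Corank 2; j^3 = t*(s^2 + t^2) splits into three distinct lines over C (the quadratic factor has nonzero discriminant), so D_4.

Type D4, Milnor number mu = 4.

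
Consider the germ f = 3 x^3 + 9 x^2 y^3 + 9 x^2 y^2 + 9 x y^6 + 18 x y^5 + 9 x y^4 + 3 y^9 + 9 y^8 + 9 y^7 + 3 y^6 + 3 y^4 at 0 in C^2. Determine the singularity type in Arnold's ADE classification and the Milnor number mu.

Type E6, Milnor number mu = 6.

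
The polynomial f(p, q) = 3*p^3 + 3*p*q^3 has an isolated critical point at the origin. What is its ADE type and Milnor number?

Type E_7, Milnor number mu = 7.

The Hessian of f at 0 has rank 0. Corank 2; j^3 = 3*p^3 is a perfect cube, so E-series; the 4-jet and mu = 7 give E_7.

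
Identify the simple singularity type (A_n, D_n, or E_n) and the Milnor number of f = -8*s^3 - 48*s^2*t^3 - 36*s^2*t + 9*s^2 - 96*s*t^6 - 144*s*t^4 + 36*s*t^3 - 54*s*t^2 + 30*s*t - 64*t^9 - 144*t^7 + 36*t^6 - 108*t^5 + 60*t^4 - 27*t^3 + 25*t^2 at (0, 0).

The Hessian of f at 0 is [[18, 30], [30, 50]] with rank 1, so corank 1. A Groebner basis of the Jacobian ideal J(f) in C{s,t} is {t^2, s + 5*t/3}; counting standard monomials gives mu = 2. Corank 1: A-series; mu = 2 gives A_2.

Type A_{2}, Milnor number mu = 2.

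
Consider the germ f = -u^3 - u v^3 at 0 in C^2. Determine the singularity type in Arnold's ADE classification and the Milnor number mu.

Type E7, Milnor number mu = 7.

The Hessian of f at 0 has rank 0. Corank 2; j^3 = -u^3 is a perfect cube, so E-series; the 4-jet and mu = 7 give E_7.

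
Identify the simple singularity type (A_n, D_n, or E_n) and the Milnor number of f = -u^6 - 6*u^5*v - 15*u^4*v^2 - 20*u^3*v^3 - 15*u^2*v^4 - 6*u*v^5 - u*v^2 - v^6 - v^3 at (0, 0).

Type D7, Milnor number mu = 7.

The Hessian of f at 0 is [[0, 0], [0, 0]] with rank 0, so corank 2. A Groebner basis of the Jacobian ideal J(f) in C{u,v} is {u^5 + v^2/6, v^3, u*v + v^2}; counting standard monomials gives mu = 7. Corank 2; j^3 = -v^2*(u + v) has shape L^2 M (L != M), so D-series; mu = 7 gives D_7.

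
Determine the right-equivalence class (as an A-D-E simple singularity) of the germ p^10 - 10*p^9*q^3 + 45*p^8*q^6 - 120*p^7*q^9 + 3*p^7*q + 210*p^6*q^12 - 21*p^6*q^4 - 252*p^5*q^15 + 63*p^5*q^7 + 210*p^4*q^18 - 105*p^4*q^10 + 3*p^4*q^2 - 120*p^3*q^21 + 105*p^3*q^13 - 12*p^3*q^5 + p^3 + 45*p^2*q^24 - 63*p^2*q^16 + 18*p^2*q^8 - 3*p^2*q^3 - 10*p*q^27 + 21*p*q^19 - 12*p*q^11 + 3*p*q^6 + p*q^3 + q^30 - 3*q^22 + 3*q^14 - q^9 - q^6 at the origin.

E7

The Hessian of f at 0 is [[0, 0], [0, 0]] with rank 0, so corank 2. A Groebner basis of the Jacobian ideal J(f) in C{p,q} is {p^3, p*q^2, 3*p^2 + q^3}; counting standard monomials gives mu = 7. Corank 2; j^3 = p^3 is a perfect cube, so E-series; the 4-jet and mu = 7 give E_7.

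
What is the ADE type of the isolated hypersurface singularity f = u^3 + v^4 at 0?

E6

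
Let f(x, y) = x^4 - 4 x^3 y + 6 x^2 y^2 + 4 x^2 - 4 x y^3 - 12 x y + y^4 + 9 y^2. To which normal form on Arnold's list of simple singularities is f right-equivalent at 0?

A3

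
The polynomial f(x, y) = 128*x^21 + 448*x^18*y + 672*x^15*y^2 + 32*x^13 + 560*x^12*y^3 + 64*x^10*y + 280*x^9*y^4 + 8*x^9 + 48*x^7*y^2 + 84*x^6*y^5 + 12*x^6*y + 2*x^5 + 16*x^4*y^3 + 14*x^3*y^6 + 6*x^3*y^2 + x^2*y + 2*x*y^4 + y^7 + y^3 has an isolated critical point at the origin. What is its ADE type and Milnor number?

The Hessian of f at 0 has rank 0. Corank 2; j^3 = y*(x^2 + y^2) splits into three distinct lines over C (the quadratic factor has nonzero discriminant), so D_4.

Type D_4, Milnor number mu = 4.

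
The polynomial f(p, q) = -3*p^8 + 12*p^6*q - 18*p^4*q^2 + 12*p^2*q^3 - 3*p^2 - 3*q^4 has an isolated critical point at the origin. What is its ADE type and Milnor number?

Type A3, Milnor number mu = 3.

The Hessian of f at 0 has rank 1. Corank 1: A-series; mu = 3 gives A_3.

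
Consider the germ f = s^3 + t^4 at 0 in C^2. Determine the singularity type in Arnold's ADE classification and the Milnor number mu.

The Hessian of f at 0 has rank 0. Corank 2; j^3 = s^3 is a perfect cube, so E-series; the 4-jet and mu = 6 give E_6.

Type E6, Milnor number mu = 6.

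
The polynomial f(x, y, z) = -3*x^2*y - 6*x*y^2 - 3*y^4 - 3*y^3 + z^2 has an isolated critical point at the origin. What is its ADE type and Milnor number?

The Hessian of f at 0 is [[0, 0, 0], [0, 0, 0], [0, 0, 2]] with rank 1, so corank 2. A Groebner basis of the Jacobian ideal J(f) in C{x,y,z} is {x^3 - x^2/4 + y^2/4, x^2/4 + y^3 - y^2/4, x*y + y^2, z}; counting standard monomials gives mu = 5. Corank 2; j^3 = -3*y*(x + y)^2 has shape L^2 M (L != M), so D-series; mu = 5 gives D_5.

Type D5, Milnor number mu = 5.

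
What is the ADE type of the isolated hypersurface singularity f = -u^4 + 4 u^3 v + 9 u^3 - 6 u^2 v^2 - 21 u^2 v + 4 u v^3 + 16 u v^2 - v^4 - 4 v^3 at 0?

D_{5}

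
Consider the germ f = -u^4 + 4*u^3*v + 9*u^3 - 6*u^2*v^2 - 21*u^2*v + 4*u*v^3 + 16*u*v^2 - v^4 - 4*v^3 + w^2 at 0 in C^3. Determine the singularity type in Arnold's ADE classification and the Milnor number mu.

The Hessian of f at 0 has rank 1. Corank 2; j^3 = (u - v)*(3*u - 2*v)^2 has shape L^2 M (L != M), so D-series; mu = 5 gives D_5.

Type D_{5}, Milnor number mu = 5.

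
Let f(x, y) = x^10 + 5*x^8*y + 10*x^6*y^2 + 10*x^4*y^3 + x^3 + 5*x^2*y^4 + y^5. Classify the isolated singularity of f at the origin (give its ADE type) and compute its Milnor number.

The Hessian of f at 0 has rank 0. Corank 2; j^3 = x^3 is a perfect cube, so E-series; the 5-jet and mu = 8 give E_8.

Type E8, Milnor number mu = 8.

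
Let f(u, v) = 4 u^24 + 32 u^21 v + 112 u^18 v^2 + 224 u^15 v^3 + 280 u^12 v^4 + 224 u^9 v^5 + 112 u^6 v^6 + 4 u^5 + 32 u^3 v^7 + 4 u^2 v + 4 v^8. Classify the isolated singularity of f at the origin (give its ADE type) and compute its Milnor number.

The Hessian of f at 0 is [[0, 0], [0, 0]] with rank 0, so corank 2. A Groebner basis of the Jacobian ideal J(f) in C{u,v} is {u^2/8 + v^7, u^3, u*v}; counting standard monomials gives mu = 9. Corank 2; j^3 = 4*u^2*v has shape L^2 M (L != M), so D-series; mu = 9 gives D_9.

Type D_{9}, Milnor number mu = 9.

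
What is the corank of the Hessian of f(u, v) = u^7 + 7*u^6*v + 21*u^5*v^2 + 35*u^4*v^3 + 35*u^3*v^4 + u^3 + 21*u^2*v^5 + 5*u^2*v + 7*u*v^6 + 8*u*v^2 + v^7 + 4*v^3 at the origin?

2

Hessian at 0 has rank 0.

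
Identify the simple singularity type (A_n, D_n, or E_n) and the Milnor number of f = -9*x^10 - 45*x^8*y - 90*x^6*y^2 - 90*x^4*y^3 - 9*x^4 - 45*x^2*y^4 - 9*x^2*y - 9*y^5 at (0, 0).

Type D6, Milnor number mu = 6.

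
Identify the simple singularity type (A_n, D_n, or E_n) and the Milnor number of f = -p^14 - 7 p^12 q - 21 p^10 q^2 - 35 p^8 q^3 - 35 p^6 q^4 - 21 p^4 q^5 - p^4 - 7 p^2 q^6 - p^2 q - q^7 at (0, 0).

Type D8, Milnor number mu = 8.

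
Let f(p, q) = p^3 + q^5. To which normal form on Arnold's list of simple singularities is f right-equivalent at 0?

E_8

The Hessian of f at 0 is [[0, 0], [0, 0]] with rank 0, so corank 2. A Groebner basis of the Jacobian ideal J(f) in C{p,q} is {q^4, p^2}; counting standard monomials gives mu = 8. Corank 2; j^3 = p^3 is a perfect cube, so E-series; the 5-jet and mu = 8 give E_8.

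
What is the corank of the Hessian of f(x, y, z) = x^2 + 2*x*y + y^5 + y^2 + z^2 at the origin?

1

The Hessian at 0 is [[2, 2, 0], [2, 2, 0], [0, 0, 2]] of rank 2; hence corank 1.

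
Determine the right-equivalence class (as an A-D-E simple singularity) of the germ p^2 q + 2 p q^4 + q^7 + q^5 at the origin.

D6

The Hessian of f at 0 is [[0, 0], [0, 0]] with rank 0, so corank 2. A Groebner basis of the Jacobian ideal J(f) in C{p,q} is {p*q + q^4, p*q^2, p^2 - 5*p*q}; counting standard monomials gives mu = 6. Corank 2; j^3 = p^2*q has shape L^2 M (L != M), so D-series; mu = 6 gives D_6.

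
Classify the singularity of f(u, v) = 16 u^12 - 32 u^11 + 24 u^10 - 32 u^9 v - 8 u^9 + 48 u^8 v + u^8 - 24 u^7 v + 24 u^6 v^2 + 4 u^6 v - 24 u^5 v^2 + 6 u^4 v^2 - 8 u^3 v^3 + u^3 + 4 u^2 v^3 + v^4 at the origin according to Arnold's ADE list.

The Hessian of f at 0 is [[0, 0], [0, 0]] with rank 0, so corank 2. A Groebner basis of the Jacobian ideal J(f) in C{u,v} is {v^3, u^2}; counting standard monomials gives mu = 6. Corank 2; j^3 = u^3 is a perfect cube, so E-series; the 4-jet and mu = 6 give E_6.

E_{6}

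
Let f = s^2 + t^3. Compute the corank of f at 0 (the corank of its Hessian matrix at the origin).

1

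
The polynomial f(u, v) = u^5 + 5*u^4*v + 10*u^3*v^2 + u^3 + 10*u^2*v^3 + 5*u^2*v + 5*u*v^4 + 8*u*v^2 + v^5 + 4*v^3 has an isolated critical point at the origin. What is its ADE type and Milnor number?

Type D6, Milnor number mu = 6.

The Hessian of f at 0 has rank 0. Corank 2; j^3 = (u + v)*(u + 2*v)^2 has shape L^2 M (L != M), so D-series; mu = 6 gives D_6.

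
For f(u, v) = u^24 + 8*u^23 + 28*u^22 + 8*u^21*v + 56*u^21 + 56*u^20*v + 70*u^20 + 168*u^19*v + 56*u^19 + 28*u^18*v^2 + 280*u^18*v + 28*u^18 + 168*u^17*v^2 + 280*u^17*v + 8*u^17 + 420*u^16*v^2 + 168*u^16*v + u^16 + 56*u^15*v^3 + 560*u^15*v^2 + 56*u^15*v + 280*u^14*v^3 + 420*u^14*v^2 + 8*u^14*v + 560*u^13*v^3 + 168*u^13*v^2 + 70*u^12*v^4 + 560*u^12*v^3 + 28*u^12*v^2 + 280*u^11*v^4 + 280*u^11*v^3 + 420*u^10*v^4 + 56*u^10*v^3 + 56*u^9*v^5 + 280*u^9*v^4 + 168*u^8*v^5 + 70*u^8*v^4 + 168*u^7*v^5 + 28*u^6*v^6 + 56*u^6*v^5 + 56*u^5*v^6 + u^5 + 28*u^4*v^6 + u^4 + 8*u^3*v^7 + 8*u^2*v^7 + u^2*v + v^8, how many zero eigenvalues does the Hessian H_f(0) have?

Hessian at 0 has rank 0.

2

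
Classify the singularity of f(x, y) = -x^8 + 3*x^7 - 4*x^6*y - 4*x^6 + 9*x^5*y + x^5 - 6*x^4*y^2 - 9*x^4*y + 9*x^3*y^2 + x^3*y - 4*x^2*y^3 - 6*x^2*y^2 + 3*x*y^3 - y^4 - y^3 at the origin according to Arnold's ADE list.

E7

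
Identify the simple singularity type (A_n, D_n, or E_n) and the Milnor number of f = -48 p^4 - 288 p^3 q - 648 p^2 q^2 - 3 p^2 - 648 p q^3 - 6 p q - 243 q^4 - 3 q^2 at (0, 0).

The Hessian of f at 0 has rank 1. Corank 1: A-series; mu = 3 gives A_3.

Type A_3, Milnor number mu = 3.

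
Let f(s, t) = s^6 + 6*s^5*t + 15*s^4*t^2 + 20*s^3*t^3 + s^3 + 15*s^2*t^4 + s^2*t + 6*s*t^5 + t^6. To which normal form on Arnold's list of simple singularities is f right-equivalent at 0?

D7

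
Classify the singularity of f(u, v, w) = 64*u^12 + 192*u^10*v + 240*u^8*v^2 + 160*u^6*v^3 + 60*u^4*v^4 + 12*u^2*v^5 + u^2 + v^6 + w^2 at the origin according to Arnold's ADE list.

A_5

The Hessian of f at 0 has rank 2. Corank 1: A-series; mu = 5 gives A_5.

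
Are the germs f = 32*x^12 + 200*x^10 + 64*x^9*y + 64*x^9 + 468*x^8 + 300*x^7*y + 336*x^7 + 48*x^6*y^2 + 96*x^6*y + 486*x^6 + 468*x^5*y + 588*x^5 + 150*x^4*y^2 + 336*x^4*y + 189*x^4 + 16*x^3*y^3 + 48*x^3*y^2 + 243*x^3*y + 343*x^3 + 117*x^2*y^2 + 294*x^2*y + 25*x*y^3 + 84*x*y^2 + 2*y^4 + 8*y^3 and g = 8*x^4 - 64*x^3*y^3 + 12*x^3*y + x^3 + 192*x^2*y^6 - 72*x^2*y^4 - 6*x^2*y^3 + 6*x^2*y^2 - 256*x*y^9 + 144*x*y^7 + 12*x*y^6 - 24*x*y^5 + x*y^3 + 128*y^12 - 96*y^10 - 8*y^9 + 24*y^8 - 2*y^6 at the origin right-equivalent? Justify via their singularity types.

The Hessian of f at 0 is [[0, 0], [0, 0]] with rank 0, so corank 2. A Groebner basis of the Jacobian ideal J(f) in C{x,y} is {5764801*x^2/3 + 3294172*x*y/3 + y^4 + 343*y^3/9 + 470596*y^2/3, x^3 + 1274*x^2/3 + 728*x*y/3 + 2*y^3/63 + 104*y^2/3, x^2*y - 8575*x^2/9 - 4900*x*y/9 - 19*y^3/189 - 700*y^2/9, 4802*x^2/3 + x*y^2 + 2744*x*y/3 + 20*y^3/63 + 392*y^2/3}; counting standard monomials gives mu = 7. Corank 2; j^3 = (7*x + 2*y)^3 is a perfect cube, so E-series; the 4-jet and mu = 7 give E_7. The Hessian of g at 0 is [[0, 0], [0, 0]] with rank 0, so corank 2. A Groebner basis of the Jacobian ideal J(g) in C{x,y} is {3*x^2/4 + y^4 + y^3/4, x^3, x^2*y - x^2/4 - y^3/12, x^2 + x*y^2 + y^3/3}; counting standard monomials gives mu = 7. Corank 2; j^3 = x^3 is a perfect cube, so E-series; the 4-jet and mu = 7 give E_7. Both have type E_7, hence right-equivalent.

Yes.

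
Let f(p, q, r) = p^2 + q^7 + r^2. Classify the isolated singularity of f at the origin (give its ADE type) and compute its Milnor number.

The Hessian of f at 0 is [[2, 0, 0], [0, 0, 0], [0, 0, 2]] with rank 2, so corank 1. A Groebner basis of the Jacobian ideal J(f) in C{p,q,r} is {q^6, p, r}; counting standard monomials gives mu = 6. Corank 1: A-series; mu = 6 gives A_6.

Type A_{6}, Milnor number mu = 6.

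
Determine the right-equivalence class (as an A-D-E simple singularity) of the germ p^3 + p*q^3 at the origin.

E_7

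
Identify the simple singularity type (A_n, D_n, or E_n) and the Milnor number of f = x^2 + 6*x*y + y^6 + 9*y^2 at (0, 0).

The Hessian of f at 0 has rank 1. Corank 1: A-series; mu = 5 gives A_5.

Type A5, Milnor number mu = 5.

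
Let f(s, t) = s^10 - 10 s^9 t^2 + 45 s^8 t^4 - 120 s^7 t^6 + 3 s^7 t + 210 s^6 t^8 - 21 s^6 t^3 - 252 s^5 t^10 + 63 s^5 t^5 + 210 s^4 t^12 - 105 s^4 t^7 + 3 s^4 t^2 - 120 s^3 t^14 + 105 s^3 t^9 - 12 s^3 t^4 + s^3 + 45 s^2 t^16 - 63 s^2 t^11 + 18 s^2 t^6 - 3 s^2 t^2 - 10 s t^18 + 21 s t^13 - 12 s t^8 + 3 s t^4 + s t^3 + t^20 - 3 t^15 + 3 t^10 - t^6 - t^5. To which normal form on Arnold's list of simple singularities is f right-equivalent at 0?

The Hessian of f at 0 is [[0, 0], [0, 0]] with rank 0, so corank 2. A Groebner basis of the Jacobian ideal J(f) in C{s,t} is {-s^2 + t^4 - t^3/3, s^3, s^2*t + s^2/3 + t^3/9, -s^2 + s*t^2 - t^3/3}; counting standard monomials gives mu = 7. Corank 2; j^3 = s^3 is a perfect cube, so E-series; the 4-jet and mu = 7 give E_7.

E7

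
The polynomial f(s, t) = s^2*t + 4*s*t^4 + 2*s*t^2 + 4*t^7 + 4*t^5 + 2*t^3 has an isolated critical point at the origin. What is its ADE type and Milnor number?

Type D_4, Milnor number mu = 4.

The Hessian of f at 0 is [[0, 0], [0, 0]] with rank 0, so corank 2. A Groebner basis of the Jacobian ideal J(f) in C{s,t} is {t^3, s^2 + 2*t^2, s*t + t^2}; counting standard monomials gives mu = 4. Corank 2; j^3 = t*(s^2 + 2*s*t + 2*t^2) splits into three distinct lines over C (the quadratic factor has nonzero discriminant), so D_4.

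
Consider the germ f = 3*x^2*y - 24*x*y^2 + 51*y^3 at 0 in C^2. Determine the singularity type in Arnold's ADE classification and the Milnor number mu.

The Hessian of f at 0 is [[0, 0], [0, 0]] with rank 0, so corank 2. A Groebner basis of the Jacobian ideal J(f) in C{x,y} is {y^3, x^2 - 13*y^2, x*y - 4*y^2}; counting standard monomials gives mu = 4. Corank 2; j^3 = 3*y*(x^2 - 8*x*y + 17*y^2) splits into three distinct lines over C (the quadratic factor has nonzero discriminant), so D_4.

Type D_4, Milnor number mu = 4.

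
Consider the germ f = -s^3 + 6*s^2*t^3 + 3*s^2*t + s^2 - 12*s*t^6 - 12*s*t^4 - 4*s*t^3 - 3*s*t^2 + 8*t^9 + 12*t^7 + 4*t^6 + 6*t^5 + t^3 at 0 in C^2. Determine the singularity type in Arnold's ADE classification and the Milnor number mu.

Type A2, Milnor number mu = 2.

The Hessian of f at 0 has rank 1. Corank 1: A-series; mu = 2 gives A_2.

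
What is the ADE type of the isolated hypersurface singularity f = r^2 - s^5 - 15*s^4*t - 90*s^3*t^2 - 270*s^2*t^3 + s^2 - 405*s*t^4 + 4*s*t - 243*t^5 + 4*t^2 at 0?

A_{4}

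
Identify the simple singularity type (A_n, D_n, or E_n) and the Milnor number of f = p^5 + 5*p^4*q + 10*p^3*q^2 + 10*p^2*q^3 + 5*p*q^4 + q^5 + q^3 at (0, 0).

Type E_{8}, Milnor number mu = 8.

The Hessian of f at 0 is [[0, 0], [0, 0]] with rank 0, so corank 2. A Groebner basis of the Jacobian ideal J(f) in C{p,q} is {p^4 + 4*p^3*q, q^2}; counting standard monomials gives mu = 8. Corank 2; j^3 = q^3 is a perfect cube, so E-series; the 5-jet and mu = 8 give E_8.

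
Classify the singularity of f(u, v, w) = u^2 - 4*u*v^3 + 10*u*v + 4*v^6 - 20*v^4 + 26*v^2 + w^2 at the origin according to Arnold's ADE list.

A_1

The Hessian of f at 0 has rank 3. Corank 0: nondegenerate Morse point, so A_1.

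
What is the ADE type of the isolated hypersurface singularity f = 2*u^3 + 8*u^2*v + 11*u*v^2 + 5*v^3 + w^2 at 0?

D4

The Hessian of f at 0 has rank 1. Corank 2; j^3 = (u + v)*(2*u^2 + 6*u*v + 5*v^2) splits into three distinct lines over C (the quadratic factor has nonzero discriminant), so D_4.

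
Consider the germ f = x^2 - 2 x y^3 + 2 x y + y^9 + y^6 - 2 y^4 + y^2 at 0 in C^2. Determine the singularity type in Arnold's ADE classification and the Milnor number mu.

The Hessian of f at 0 is [[2, 2], [2, 2]] with rank 1, so corank 1. A Groebner basis of the Jacobian ideal J(f) in C{x,y} is {x^2*y^2 + 2*x^2 + 3*x*y + y^2, x^3 + 3*x^2*y + 3*x*y^2 + x + y, -x + y^3 - y}; counting standard monomials gives mu = 8. Corank 1: A-series; mu = 8 gives A_8.

Type A8, Milnor number mu = 8.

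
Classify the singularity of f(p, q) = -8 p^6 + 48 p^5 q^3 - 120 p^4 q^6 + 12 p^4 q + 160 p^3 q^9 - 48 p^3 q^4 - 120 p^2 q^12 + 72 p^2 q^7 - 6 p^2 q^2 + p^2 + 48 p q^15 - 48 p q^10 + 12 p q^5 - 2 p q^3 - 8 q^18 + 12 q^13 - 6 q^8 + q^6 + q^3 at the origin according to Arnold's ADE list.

The Hessian of f at 0 has rank 1. Corank 1: A-series; mu = 2 gives A_2.

A_{2}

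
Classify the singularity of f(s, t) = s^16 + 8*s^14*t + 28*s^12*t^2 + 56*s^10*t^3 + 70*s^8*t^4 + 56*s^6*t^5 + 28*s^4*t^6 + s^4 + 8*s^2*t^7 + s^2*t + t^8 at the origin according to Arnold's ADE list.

The Hessian of f at 0 is [[0, 0], [0, 0]] with rank 0, so corank 2. A Groebner basis of the Jacobian ideal J(f) in C{s,t} is {s^2/8 + t^7, s^3, s*t}; counting standard monomials gives mu = 9. Corank 2; j^3 = s^2*t has shape L^2 M (L != M), so D-series; mu = 9 gives D_9.

D_9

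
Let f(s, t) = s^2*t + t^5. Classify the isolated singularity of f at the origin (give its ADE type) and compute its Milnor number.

Type D_{6}, Milnor number mu = 6.

The Hessian of f at 0 is [[0, 0], [0, 0]] with rank 0, so corank 2. A Groebner basis of the Jacobian ideal J(f) in C{s,t} is {s^2/5 + t^4, s^3, s*t}; counting standard monomials gives mu = 6. Corank 2; j^3 = s^2*t has shape L^2 M (L != M), so D-series; mu = 6 gives D_6.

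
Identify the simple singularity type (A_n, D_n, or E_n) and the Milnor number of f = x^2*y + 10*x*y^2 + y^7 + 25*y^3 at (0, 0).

The Hessian of f at 0 has rank 0. Corank 2; j^3 = y*(x + 5*y)^2 has shape L^2 M (L != M), so D-series; mu = 8 gives D_8.

Type D8, Milnor number mu = 8.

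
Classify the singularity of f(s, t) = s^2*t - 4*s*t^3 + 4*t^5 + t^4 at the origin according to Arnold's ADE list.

The Hessian of f at 0 has rank 0. Corank 2; j^3 = s^2*t has shape L^2 M (L != M), so D-series; mu = 5 gives D_5.

D5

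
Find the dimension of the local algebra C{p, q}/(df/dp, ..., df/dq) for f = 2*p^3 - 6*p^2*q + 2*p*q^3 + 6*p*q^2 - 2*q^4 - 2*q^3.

7

The Hessian of f at 0 is [[0, 0], [0, 0]] with rank 0, so corank 2. A Groebner basis of the Jacobian ideal J(f) in C{p,q} is {p^3 - 3*p^2*q - 6*p^2 + 12*p*q - 6*q^2, 3*p^2 + p*q^2 - 6*p*q + 3*q^2, 3*p^2 - 6*p*q + q^3 + 3*q^2}; counting standard monomials gives mu = 7. Corank 2; j^3 = 2*(p - q)^3 is a perfect cube, so E-series; the 4-jet and mu = 7 give E_7.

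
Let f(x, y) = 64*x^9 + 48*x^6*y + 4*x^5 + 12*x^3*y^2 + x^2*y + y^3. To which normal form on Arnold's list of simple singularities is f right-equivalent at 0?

D4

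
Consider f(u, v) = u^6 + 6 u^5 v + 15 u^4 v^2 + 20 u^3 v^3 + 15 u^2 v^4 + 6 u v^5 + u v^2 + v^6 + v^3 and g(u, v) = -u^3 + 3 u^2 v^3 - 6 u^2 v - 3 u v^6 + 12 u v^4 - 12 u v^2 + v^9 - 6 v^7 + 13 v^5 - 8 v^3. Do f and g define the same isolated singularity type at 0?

The Hessian of f at 0 has rank 0. Corank 2; j^3 = v^2*(u + v) has shape L^2 M (L != M), so D-series; mu = 7 gives D_7. The Hessian of g at 0 has rank 0. Corank 2; j^3 = -(u + 2*v)^3 is a perfect cube, so E-series; the 5-jet and mu = 8 give E_8. f is D_7 but g is E_8, hence not right-equivalent.

No.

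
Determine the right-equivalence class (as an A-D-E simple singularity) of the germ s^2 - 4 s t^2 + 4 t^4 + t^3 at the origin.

A2

The Hessian of f at 0 is [[2, 0], [0, 0]] with rank 1, so corank 1. A Groebner basis of the Jacobian ideal J(f) in C{s,t} is {t^2, s}; counting standard monomials gives mu = 2. Corank 1: A-series; mu = 2 gives A_2.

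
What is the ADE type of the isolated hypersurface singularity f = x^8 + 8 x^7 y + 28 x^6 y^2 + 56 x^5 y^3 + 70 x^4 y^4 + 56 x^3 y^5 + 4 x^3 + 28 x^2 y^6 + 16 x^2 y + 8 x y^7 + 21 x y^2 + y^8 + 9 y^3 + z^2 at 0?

The Hessian of f at 0 has rank 1. Corank 2; j^3 = (x + y)*(2*x + 3*y)^2 has shape L^2 M (L != M), so D-series; mu = 9 gives D_9.

D_{9}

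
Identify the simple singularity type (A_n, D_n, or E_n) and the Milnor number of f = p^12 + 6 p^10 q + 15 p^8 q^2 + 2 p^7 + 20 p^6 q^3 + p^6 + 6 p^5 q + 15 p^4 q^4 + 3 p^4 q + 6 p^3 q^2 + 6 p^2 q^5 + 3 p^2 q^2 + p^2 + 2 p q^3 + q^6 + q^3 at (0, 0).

The Hessian of f at 0 has rank 1. Corank 1: A-series; mu = 2 gives A_2.

Type A_2, Milnor number mu = 2.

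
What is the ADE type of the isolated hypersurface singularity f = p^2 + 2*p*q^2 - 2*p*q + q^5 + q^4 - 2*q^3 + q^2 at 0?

A_4

The Hessian of f at 0 has rank 1. Corank 1: A-series; mu = 4 gives A_4.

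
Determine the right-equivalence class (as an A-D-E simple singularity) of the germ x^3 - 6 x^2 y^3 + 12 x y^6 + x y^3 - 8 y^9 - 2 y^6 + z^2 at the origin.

E_{7}

The Hessian of f at 0 is [[0, 0, 0], [0, 0, 0], [0, 0, 2]] with rank 1, so corank 2. A Groebner basis of the Jacobian ideal J(f) in C{x,y,z} is {x^3, x*y^2, 3*x^2 + y^3, z}; counting standard monomials gives mu = 7. Corank 2; j^3 = x^3 is a perfect cube, so E-series; the 4-jet and mu = 7 give E_7.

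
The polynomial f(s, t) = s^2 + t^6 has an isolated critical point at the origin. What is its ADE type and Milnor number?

Type A5, Milnor number mu = 5.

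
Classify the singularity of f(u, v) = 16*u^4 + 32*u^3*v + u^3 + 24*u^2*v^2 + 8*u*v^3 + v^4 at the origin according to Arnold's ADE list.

The Hessian of f at 0 is [[0, 0], [0, 0]] with rank 0, so corank 2. A Groebner basis of the Jacobian ideal J(f) in C{u,v} is {v^4, u*v^2 + v^3/6, u^2}; counting standard monomials gives mu = 6. Corank 2; j^3 = u^3 is a perfect cube, so E-series; the 4-jet and mu = 6 give E_6.

E_{6}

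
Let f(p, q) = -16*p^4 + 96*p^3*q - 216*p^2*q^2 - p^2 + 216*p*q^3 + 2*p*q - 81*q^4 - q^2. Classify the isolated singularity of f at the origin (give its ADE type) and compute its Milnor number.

Type A_{3}, Milnor number mu = 3.

The Hessian of f at 0 has rank 1. Corank 1: A-series; mu = 3 gives A_3.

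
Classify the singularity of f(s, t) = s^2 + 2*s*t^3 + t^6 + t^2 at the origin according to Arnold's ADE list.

The Hessian of f at 0 is [[2, 0], [0, 2]] with rank 2, so corank 0. A Groebner basis of the Jacobian ideal J(f) in C{s,t} is {s, t}; counting standard monomials gives mu = 1. Corank 0: nondegenerate Morse point, so A_1.

A1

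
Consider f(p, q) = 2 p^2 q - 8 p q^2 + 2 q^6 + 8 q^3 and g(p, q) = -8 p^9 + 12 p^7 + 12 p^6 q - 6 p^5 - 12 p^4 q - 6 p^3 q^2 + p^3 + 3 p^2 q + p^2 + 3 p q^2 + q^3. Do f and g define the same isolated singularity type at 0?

No.

The Hessian of f at 0 is [[0, 0], [0, 0]] with rank 0, so corank 2. A Groebner basis of the Jacobian ideal J(f) in C{p,q} is {p^2/6 + q^5 - 2*q^2/3, p^3 - 8*q^3, p*q - 2*q^2}; counting standard monomials gives mu = 7. Corank 2; j^3 = 2*q*(p - 2*q)^2 has shape L^2 M (L != M), so D-series; mu = 7 gives D_7. The Hessian of g at 0 is [[2, 0], [0, 0]] with rank 1, so corank 1. A Groebner basis of the Jacobian ideal J(g) in C{p,q} is {q^2, p}; counting standard monomials gives mu = 2. Corank 1: A-series; mu = 2 gives A_2. f is D_7 but g is A_2, hence not right-equivalent.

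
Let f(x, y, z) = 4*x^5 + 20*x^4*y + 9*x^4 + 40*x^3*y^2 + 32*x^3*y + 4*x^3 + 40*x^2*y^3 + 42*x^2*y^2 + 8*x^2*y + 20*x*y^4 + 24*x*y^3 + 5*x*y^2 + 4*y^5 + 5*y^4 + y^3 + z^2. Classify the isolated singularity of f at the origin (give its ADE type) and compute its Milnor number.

Type D5, Milnor number mu = 5.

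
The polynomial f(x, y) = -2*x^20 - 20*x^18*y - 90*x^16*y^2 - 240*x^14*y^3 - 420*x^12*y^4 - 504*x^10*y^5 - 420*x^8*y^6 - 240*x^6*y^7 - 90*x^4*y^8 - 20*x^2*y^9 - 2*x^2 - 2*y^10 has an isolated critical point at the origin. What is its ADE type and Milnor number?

Type A_9, Milnor number mu = 9.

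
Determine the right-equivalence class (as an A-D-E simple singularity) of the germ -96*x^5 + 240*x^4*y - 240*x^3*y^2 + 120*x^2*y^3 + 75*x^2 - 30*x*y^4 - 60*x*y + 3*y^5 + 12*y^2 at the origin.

The Hessian of f at 0 is [[150, -60], [-60, 24]] with rank 1, so corank 1. A Groebner basis of the Jacobian ideal J(f) in C{x,y} is {y^4, x - 2*y/5}; counting standard monomials gives mu = 4. Corank 1: A-series; mu = 4 gives A_4.

A_4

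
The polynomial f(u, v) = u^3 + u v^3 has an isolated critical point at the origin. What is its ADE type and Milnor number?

Type E_7, Milnor number mu = 7.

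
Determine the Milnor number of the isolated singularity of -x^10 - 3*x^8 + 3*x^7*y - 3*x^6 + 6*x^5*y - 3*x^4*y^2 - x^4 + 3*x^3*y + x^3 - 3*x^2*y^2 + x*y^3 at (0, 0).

7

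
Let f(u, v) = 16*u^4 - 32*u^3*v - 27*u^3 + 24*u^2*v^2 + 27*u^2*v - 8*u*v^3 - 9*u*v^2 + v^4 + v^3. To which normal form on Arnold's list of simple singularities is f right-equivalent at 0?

E_6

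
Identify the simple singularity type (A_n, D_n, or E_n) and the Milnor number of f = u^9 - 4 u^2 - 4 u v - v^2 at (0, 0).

Type A_{8}, Milnor number mu = 8.

The Hessian of f at 0 has rank 1. Corank 1: A-series; mu = 8 gives A_8.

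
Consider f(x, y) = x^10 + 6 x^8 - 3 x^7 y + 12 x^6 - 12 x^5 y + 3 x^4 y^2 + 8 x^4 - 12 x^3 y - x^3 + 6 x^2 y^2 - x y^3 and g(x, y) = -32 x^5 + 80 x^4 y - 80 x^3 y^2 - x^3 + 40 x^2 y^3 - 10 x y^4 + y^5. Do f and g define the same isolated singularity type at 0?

The Hessian of f at 0 is [[0, 0], [0, 0]] with rank 0, so corank 2. A Groebner basis of the Jacobian ideal J(f) in C{x,y} is {3*x^2/4 + y^4 + y^3/4, x^3, x^2*y - x^2/4 - y^3/12, -x^2 + x*y^2 - y^3/3}; counting standard monomials gives mu = 7. Corank 2; j^3 = -x^3 is a perfect cube, so E-series; the 4-jet and mu = 7 give E_7. The Hessian of g at 0 is [[0, 0], [0, 0]] with rank 0, so corank 2. A Groebner basis of the Jacobian ideal J(g) in C{x,y} is {y^5, x*y^3 - y^4/8, x^2}; counting standard monomials gives mu = 8. Corank 2; j^3 = -x^3 is a perfect cube, so E-series; the 5-jet and mu = 8 give E_8. f is E_7 but g is E_8, hence not right-equivalent.

No.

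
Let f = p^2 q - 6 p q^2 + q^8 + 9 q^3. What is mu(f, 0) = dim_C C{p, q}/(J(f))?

The Hessian of f at 0 is [[0, 0], [0, 0]] with rank 0, so corank 2. A Groebner basis of the Jacobian ideal J(f) in C{p,q} is {p^2/8 + q^7 - 9*q^2/8, p^3 - 27*q^3, p*q - 3*q^2}; counting standard monomials gives mu = 9. Corank 2; j^3 = q*(p - 3*q)^2 has shape L^2 M (L != M), so D-series; mu = 9 gives D_9.

9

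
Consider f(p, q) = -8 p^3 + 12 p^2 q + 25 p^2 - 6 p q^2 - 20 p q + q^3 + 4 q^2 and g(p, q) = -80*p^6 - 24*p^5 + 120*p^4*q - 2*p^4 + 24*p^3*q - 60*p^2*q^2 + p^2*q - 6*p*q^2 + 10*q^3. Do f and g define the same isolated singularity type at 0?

The Hessian of f at 0 is [[50, -20], [-20, 8]] with rank 1, so corank 1. A Groebner basis of the Jacobian ideal J(f) in C{p,q} is {q^2, p - 2*q/5}; counting standard monomials gives mu = 2. Corank 1: A-series; mu = 2 gives A_2. The Hessian of g at 0 is [[0, 0], [0, 0]] with rank 0, so corank 2. A Groebner basis of the Jacobian ideal J(g) in C{p,q} is {q^3, p^2 - 6*q^2, p*q - 3*q^2}; counting standard monomials gives mu = 4. Corank 2; j^3 = q*(p^2 - 6*p*q + 10*q^2) splits into three distinct lines over C (the quadratic factor has nonzero discriminant), so D_4. f is A_2 but g is D_4, hence not right-equivalent.

No.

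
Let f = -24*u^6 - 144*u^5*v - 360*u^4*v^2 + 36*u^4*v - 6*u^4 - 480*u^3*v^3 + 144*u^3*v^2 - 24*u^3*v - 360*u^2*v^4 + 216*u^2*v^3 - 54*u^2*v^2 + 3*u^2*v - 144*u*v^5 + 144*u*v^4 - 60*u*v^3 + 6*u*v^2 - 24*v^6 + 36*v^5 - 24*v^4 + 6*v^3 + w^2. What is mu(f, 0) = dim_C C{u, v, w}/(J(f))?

4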